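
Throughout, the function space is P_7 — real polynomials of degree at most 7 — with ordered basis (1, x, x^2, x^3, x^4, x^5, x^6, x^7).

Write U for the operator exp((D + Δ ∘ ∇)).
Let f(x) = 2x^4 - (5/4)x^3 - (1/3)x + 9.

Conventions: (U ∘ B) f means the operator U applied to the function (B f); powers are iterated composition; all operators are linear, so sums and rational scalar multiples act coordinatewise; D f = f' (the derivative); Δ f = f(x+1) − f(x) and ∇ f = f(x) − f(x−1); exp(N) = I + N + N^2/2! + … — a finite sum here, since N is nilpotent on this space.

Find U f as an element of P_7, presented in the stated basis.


order-1 term: 8x^3 + (81/4)x^2 - (15/2)x + 11/3
order-2 term: 12x^2 + (177/4)x + 33/2
order-3 term: 8x + 91/4
order-4 term: 2
the series for exp((D + Δ ∘ ∇)) f terminates at order 4
exp((D + Δ ∘ ∇)) f = 2x^4 + (27/4)x^3 + (129/4)x^2 + (533/12)x + 647/12

g(x) = 2x^4 + (27/4)x^3 + (129/4)x^2 + (533/12)x + 647/12


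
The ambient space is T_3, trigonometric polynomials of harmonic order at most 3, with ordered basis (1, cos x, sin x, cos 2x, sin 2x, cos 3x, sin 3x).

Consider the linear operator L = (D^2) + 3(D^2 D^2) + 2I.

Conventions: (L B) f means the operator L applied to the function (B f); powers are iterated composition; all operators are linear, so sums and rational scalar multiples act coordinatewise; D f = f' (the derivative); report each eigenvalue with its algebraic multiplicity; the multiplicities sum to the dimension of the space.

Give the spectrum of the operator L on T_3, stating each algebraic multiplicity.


image of 1: 2
image of cos x: 4cos x
image of sin x: 4sin x
image of cos 2x: 46cos 2x
image of sin 2x: 46sin 2x
image of cos 3x: 236cos 3x
image of sin 3x: 236sin 3x
the matrix is diagonal; its diagonal is (2, 4, 4, 46, 46, 236, 236)
for a triangular matrix the eigenvalues are the diagonal entries, with algebraic multiplicity their repetition count

λ = 2 (multiplicity 1), λ = 4 (multiplicity 2), λ = 46 (multiplicity 2), λ = 236 (multiplicity 2)


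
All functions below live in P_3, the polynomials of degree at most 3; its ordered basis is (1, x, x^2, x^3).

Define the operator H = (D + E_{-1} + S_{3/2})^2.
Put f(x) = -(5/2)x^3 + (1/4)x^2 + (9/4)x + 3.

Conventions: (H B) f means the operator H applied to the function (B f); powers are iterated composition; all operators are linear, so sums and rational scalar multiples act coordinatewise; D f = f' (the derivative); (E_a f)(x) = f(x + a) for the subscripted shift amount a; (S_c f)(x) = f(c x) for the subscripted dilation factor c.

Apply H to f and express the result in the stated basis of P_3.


D f = -(15/2)x^2 + (1/2)x + 9/4
E_{-1} f = -(5/2)x^3 + (31/4)x^2 - (23/4)x + 7/2
S_{3/2} f = -(135/16)x^3 + (9/16)x^2 + (27/8)x + 3
(D + E_{-1} + S_{3/2}) f = -(175/16)x^3 + (13/16)x^2 - (15/8)x + 35/4
D (D + E_{-1} + S_{3/2}) f = -(525/16)x^2 + (13/8)x - 15/8
E_{-1} (D + E_{-1} + S_{3/2}) f = -(175/16)x^3 + (269/8)x^2 - (581/16)x + 179/8
S_{3/2} (D + E_{-1} + S_{3/2}) f = -(4725/128)x^3 + (117/64)x^2 - (45/16)x + 35/4
(D + E_{-1} + S_{3/2}) (D + E_{-1} + S_{3/2}) f = -(6125/128)x^3 + (169/64)x^2 - (75/2)x + 117/4

the image equals g(x) = -(6125/128)x^3 + (169/64)x^2 - (75/2)x + 117/4


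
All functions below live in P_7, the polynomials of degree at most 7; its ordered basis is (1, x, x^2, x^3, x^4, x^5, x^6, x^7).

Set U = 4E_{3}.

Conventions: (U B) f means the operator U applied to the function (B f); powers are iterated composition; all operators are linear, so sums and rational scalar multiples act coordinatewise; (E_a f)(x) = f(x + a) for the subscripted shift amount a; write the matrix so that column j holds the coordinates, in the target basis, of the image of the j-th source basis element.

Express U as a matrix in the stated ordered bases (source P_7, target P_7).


the matrix is [[4, 12, 36, 108, 324, 972, 2916, 8748]; [0, 4, 24, 108, 432, 1620, 5832, 20412]; [0, 0, 4, 36, 216, 1080, 4860, 20412]; [0, 0, 0, 4, 48, 360, 2160, 11340]; [0, 0, 0, 0, 4, 60, 540, 3780]; [0, 0, 0, 0, 0, 4, 72, 756]; [0, 0, 0, 0, 0, 0, 4, 84]; [0, 0, 0, 0, 0, 0, 0, 4]] (rows listed top to bottom)

image of 1: 4
image of x: 4x + 12
image of x^2: 4x^2 + 24x + 36
image of x^3: 4x^3 + 36x^2 + 108x + 108
image of x^4: 4x^4 + 48x^3 + 216x^2 + 432x + 324
image of x^5: 4x^5 + 60x^4 + 360x^3 + 1080x^2 + 1620x + 972
image of x^6: 4x^6 + 72x^5 + 540x^4 + 2160x^3 + 4860x^2 + 5832x + 2916
image of x^7: 4x^7 + 84x^6 + 756x^5 + 3780x^4 + 11340x^3 + 20412x^2 + 20412x + 8748
each image's coordinates form column j of the matrix


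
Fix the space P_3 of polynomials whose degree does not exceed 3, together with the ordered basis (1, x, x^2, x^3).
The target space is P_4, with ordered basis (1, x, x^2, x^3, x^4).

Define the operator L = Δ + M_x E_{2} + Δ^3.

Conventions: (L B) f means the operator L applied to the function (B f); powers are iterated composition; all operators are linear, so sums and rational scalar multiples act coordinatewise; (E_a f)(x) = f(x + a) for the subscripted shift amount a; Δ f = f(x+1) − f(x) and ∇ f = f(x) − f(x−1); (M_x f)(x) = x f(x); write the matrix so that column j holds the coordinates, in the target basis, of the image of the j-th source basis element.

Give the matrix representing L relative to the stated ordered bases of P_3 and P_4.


image of 1: x
image of x: x^2 + 2x + 1
image of x^2: x^3 + 4x^2 + 6x + 1
image of x^3: x^4 + 6x^3 + 15x^2 + 11x + 7
each image's coordinates form column j of the matrix

the matrix is [[0, 1, 1, 7]; [1, 2, 6, 11]; [0, 1, 4, 15]; [0, 0, 1, 6]; [0, 0, 0, 1]] (rows listed top to bottom)


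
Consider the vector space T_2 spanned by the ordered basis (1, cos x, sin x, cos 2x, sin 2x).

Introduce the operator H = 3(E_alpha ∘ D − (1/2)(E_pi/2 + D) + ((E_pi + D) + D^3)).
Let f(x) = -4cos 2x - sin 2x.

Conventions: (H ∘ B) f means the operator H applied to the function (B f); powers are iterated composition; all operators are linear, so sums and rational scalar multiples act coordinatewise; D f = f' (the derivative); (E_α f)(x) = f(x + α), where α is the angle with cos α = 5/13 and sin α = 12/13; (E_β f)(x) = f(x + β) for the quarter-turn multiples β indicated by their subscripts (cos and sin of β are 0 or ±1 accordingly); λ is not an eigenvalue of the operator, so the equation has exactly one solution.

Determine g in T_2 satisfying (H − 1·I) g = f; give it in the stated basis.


write g with unknown coordinates in the stated basis and equate coefficients in (H − 1·I) g = f
solving from the highest basis element down gives g = -(14996/430525)cos 2x + (68722/430525)sin 2x
check: H g = -(1737096/430525)cos 2x - (361803/430525)sin 2x
so H g − 1·g = -4cos 2x - sin 2x = f ✓

the result is g(x) = -(14996/430525)cos 2x + (68722/430525)sin 2x


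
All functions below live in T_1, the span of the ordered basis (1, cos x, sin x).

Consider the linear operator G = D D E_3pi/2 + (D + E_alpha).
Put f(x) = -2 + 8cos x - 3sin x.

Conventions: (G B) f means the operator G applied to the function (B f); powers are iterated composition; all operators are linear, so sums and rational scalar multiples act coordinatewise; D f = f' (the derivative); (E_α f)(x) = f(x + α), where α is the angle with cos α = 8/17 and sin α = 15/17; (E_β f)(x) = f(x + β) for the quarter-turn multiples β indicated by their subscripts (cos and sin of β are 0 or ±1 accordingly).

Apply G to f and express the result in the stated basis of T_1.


E_3pi/2 f = -2 + 3cos x + 8sin x
D E_3pi/2 f = 8cos x - 3sin x
D D E_3pi/2 f = -3cos x - 8sin x
D f = -3cos x - 8sin x
E_alpha f = -2 + (19/17)cos x - (144/17)sin x
(D + E_alpha) f = -2 - (32/17)cos x - (280/17)sin x
(D D E_3pi/2 + (D + E_alpha)) f = -2 - (83/17)cos x - (416/17)sin x

the result is g(x) = -2 - (83/17)cos x - (416/17)sin x


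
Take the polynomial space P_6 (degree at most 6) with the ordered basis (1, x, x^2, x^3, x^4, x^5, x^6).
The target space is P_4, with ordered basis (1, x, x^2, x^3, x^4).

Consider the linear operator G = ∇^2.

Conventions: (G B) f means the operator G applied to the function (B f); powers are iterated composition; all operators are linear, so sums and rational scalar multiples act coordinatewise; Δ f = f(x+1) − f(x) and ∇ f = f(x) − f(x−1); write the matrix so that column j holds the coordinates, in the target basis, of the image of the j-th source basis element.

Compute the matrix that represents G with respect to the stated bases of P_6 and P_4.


the matrix is [[0, 0, 2, -6, 14, -30, 62]; [0, 0, 0, 6, -24, 70, -180]; [0, 0, 0, 0, 12, -60, 210]; [0, 0, 0, 0, 0, 20, -120]; [0, 0, 0, 0, 0, 0, 30]] (rows listed top to bottom)

image of 1: 0
image of x: 0
image of x^2: 2
image of x^3: 6x - 6
image of x^4: 12x^2 - 24x + 14
image of x^5: 20x^3 - 60x^2 + 70x - 30
image of x^6: 30x^4 - 120x^3 + 210x^2 - 180x + 62
each image's coordinates form column j of the matrix


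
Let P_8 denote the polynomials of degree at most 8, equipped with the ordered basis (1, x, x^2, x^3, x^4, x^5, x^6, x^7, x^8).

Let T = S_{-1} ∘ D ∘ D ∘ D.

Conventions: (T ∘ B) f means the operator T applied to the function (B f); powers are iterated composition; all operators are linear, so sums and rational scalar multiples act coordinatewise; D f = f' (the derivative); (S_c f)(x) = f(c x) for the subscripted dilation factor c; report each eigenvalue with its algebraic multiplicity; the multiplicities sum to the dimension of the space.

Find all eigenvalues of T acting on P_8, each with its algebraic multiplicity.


λ = 0 (multiplicity 9)

image of 1: 0
image of x: 0
image of x^2: 0
image of x^3: 6
image of x^4: -24x
image of x^5: 60x^2
image of x^6: -120x^3
image of x^7: 210x^4
image of x^8: -336x^5
the matrix is upper triangular; its diagonal is (0, 0, 0, 0, 0, 0, 0, 0, 0)
for a triangular matrix the eigenvalues are the diagonal entries, with algebraic multiplicity their repetition count


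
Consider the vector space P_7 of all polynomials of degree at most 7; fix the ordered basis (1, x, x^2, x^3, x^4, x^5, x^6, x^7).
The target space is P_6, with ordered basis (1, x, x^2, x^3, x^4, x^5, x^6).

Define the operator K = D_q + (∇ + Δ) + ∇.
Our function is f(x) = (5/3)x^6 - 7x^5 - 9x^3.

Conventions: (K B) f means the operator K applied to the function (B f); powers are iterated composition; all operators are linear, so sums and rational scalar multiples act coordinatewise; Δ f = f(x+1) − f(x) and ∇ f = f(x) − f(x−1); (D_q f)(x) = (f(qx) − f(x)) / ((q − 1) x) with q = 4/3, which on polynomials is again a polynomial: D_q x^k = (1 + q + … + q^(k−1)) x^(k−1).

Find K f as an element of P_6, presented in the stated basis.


D_q f = (16835/729)x^5 - (5467/81)x^4 - 37x^2
∇ f = 10x^5 - 60x^4 + (310/3)x^3 - 122x^2 + 72x - 53/3
Δ f = 10x^5 - 10x^4 - (110/3)x^3 - 72x^2 - 52x - 43/3
(∇ + Δ) f = 20x^5 - 70x^4 + (200/3)x^3 - 194x^2 + 20x - 32
∇ f = 10x^5 - 60x^4 + (310/3)x^3 - 122x^2 + 72x - 53/3
(D_q + (∇ + Δ) + ∇) f = (38705/729)x^5 - (15997/81)x^4 + 170x^3 - 353x^2 + 92x - 149/3

the image equals g(x) = (38705/729)x^5 - (15997/81)x^4 + 170x^3 - 353x^2 + 92x - 149/3


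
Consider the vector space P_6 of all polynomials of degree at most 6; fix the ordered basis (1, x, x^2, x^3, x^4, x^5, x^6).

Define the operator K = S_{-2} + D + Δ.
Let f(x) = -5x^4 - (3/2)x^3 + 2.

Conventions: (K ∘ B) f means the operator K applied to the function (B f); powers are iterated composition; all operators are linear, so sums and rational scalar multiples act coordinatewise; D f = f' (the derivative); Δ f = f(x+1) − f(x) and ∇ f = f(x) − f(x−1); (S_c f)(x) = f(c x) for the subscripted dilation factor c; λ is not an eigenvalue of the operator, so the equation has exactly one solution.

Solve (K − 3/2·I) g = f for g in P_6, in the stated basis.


the image equals g(x) = -(10/29)x^4 - (73/551)x^3 + (3156/2755)x^2 + (15458/19285)x + 10466/19285

write g with unknown coordinates in the stated basis and equate coefficients in (K − 3/2·I) g = f
solving from the highest basis element down gives g = -(10/29)x^4 - (73/551)x^3 + (3156/2755)x^2 + (15458/19285)x + 10466/19285
check: K g = -(160/29)x^4 - (936/551)x^3 + (4734/2755)x^2 + (23187/19285)x + 54269/19285
so K g − 3/2·g = -5x^4 - (3/2)x^3 + 2 = f ✓


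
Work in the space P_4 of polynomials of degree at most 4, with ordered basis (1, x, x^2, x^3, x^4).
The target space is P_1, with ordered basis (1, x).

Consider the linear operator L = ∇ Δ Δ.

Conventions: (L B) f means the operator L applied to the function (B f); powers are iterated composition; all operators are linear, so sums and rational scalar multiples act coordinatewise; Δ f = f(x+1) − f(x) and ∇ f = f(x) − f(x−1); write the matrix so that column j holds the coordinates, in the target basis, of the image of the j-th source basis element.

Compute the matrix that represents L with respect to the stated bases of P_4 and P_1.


the matrix is [[0, 0, 0, 6, 12]; [0, 0, 0, 0, 24]] (rows listed top to bottom)

image of 1: 0
image of x: 0
image of x^2: 0
image of x^3: 6
image of x^4: 24x + 12
each image's coordinates form column j of the matrix


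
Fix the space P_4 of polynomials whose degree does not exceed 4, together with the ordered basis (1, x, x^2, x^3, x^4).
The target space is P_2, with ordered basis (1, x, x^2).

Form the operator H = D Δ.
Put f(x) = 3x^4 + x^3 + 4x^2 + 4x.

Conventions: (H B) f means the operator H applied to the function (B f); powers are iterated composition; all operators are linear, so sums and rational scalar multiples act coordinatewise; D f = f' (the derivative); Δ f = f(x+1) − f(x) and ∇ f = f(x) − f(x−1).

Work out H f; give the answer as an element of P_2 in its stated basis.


Δ f = 12x^3 + 21x^2 + 23x + 12
D Δ f = 36x^2 + 42x + 23

g(x) = 36x^2 + 42x + 23


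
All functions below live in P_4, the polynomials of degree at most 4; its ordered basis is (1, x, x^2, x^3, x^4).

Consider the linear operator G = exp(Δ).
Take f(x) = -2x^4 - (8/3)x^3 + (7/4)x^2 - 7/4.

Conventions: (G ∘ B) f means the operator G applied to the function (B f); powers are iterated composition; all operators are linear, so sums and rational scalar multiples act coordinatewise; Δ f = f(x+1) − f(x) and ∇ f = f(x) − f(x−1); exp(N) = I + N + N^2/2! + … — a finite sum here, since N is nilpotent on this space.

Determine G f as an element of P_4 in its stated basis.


the result is g(x) = -2x^4 - (32/3)x^3 - (121/4)x^2 - (105/2)x - 499/12

order-1 term: -8x^3 - 20x^2 - (25/2)x - 35/12
order-2 term: -12x^2 - 32x - 81/4
order-3 term: -8x - 44/3
order-4 term: -2
the series for exp(Δ) f terminates at order 4
exp(Δ) f = -2x^4 - (32/3)x^3 - (121/4)x^2 - (105/2)x - 499/12


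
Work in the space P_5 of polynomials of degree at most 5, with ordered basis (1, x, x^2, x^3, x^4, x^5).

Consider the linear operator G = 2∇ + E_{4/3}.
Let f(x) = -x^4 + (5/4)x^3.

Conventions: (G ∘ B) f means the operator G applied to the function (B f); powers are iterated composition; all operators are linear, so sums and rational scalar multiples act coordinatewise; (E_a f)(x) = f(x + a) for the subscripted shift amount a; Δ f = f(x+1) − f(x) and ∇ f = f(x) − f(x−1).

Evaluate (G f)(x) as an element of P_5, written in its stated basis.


the image equals g(x) = -x^4 - (145/12)x^3 + (83/6)x^2 - (989/54)x + 697/162

∇ f = -4x^3 + (39/4)x^2 - (31/4)x + 9/4
(2∇) f = -8x^3 + (39/2)x^2 - (31/2)x + 9/2
E_{4/3} f = -x^4 - (49/12)x^3 - (17/3)x^2 - (76/27)x - 16/81
(2∇ + E_{4/3}) f = -x^4 - (145/12)x^3 + (83/6)x^2 - (989/54)x + 697/162


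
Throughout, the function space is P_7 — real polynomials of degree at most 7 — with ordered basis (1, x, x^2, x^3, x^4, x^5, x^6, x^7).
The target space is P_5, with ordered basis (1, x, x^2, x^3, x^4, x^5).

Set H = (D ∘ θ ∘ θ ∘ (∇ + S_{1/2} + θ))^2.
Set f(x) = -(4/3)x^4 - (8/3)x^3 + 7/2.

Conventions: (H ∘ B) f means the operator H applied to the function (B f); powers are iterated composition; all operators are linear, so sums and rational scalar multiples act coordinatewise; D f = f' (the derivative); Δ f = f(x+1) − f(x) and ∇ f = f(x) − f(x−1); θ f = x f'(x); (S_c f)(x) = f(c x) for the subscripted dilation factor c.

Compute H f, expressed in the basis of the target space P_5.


∇ f = -(16/3)x^3 + (8/3)x - 4/3
S_{1/2} f = -(1/12)x^4 - (1/3)x^3 + 7/2
θ f = -(16/3)x^4 - 8x^3
(∇ + S_{1/2} + θ) f = -(65/12)x^4 - (41/3)x^3 + (8/3)x + 13/6
θ (∇ + S_{1/2} + θ) f = -(65/3)x^4 - 41x^3 + (8/3)x
θ θ (∇ + S_{1/2} + θ) f = -(260/3)x^4 - 123x^3 + (8/3)x
D θ θ (∇ + S_{1/2} + θ) f = -(1040/3)x^3 - 369x^2 + 8/3
∇ (D ∘ θ ∘ θ ∘ (∇ + S_{1/2} + θ)) f = -1040x^2 + 302x + 67/3
S_{1/2} (D ∘ θ ∘ θ ∘ (∇ + S_{1/2} + θ)) f = -(130/3)x^3 - (369/4)x^2 + 8/3
θ (D ∘ θ ∘ θ ∘ (∇ + S_{1/2} + θ)) f = -1040x^3 - 738x^2
(∇ + S_{1/2} + θ) (D ∘ θ ∘ θ ∘ (∇ + S_{1/2} + θ)) f = -(3250/3)x^3 - (7481/4)x^2 + 302x + 25
θ (∇ + S_{1/2} + θ) (D ∘ θ ∘ θ ∘ (∇ + S_{1/2} + θ)) f = -3250x^3 - (7481/2)x^2 + 302x
θ θ (∇ + S_{1/2} + θ) (D ∘ θ ∘ θ ∘ (∇ + S_{1/2} + θ)) f = -9750x^3 - 7481x^2 + 302x
D θ θ (∇ + S_{1/2} + θ) (D ∘ θ ∘ θ ∘ (∇ + S_{1/2} + θ)) f = -29250x^2 - 14962x + 302

g(x) = -29250x^2 - 14962x + 302


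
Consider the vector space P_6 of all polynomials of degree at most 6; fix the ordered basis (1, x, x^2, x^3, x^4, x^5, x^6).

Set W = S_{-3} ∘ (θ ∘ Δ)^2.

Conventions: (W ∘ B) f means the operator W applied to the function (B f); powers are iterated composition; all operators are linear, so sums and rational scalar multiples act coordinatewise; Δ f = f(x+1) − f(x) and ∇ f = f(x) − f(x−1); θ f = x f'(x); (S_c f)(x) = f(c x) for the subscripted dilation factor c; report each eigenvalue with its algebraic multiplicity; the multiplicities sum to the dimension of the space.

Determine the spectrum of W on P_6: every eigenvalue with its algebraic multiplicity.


λ = 0 (multiplicity 7)

image of 1: 0
image of x: 0
image of x^2: 0
image of x^3: -36x
image of x^4: 648x^2 - 180x
image of x^5: -6480x^3 + 3780x^2 - 630x
image of x^6: 48600x^4 - 43740x^3 + 15120x^2 - 1890x
the matrix is upper triangular; its diagonal is (0, 0, 0, 0, 0, 0, 0)
for a triangular matrix the eigenvalues are the diagonal entries, with algebraic multiplicity their repetition count


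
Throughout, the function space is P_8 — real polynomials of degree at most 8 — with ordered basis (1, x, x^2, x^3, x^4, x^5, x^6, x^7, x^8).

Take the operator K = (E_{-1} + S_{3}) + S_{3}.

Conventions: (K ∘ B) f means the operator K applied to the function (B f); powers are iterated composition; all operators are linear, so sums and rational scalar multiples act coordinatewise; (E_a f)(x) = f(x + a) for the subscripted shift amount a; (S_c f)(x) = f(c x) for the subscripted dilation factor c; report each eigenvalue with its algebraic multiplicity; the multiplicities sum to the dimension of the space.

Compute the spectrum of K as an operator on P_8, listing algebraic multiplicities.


image of 1: 3
image of x: 7x - 1
image of x^2: 19x^2 - 2x + 1
image of x^3: 55x^3 - 3x^2 + 3x - 1
image of x^4: 163x^4 - 4x^3 + 6x^2 - 4x + 1
image of x^5: 487x^5 - 5x^4 + 10x^3 - 10x^2 + 5x - 1
image of x^6: 1459x^6 - 6x^5 + 15x^4 - 20x^3 + 15x^2 - 6x + 1
image of x^7: 4375x^7 - 7x^6 + 21x^5 - 35x^4 + 35x^3 - 21x^2 + 7x - 1
image of x^8: 13123x^8 - 8x^7 + 28x^6 - 56x^5 + 70x^4 - 56x^3 + 28x^2 - 8x + 1
the matrix is upper triangular; its diagonal is (3, 7, 19, 55, 163, 487, 1459, 4375, 13123)
for a triangular matrix the eigenvalues are the diagonal entries, with algebraic multiplicity their repetition count

λ = 3 (multiplicity 1), λ = 7 (multiplicity 1), λ = 19 (multiplicity 1), λ = 55 (multiplicity 1), λ = 163 (multiplicity 1), λ = 487 (multiplicity 1), λ = 1459 (multiplicity 1), λ = 4375 (multiplicity 1), λ = 13123 (multiplicity 1)


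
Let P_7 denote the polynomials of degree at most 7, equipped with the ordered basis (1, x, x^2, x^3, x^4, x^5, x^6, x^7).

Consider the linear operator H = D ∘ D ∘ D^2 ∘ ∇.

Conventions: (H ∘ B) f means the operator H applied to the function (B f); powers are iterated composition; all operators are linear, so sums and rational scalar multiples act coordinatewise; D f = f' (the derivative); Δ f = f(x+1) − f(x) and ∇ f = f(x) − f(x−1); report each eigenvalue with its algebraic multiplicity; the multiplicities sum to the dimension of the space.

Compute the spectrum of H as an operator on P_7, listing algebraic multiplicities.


image of 1: 0
image of x: 0
image of x^2: 0
image of x^3: 0
image of x^4: 0
image of x^5: 120
image of x^6: 720x - 360
image of x^7: 2520x^2 - 2520x + 840
the matrix is upper triangular; its diagonal is (0, 0, 0, 0, 0, 0, 0, 0)
for a triangular matrix the eigenvalues are the diagonal entries, with algebraic multiplicity their repetition count

λ = 0 (multiplicity 8)


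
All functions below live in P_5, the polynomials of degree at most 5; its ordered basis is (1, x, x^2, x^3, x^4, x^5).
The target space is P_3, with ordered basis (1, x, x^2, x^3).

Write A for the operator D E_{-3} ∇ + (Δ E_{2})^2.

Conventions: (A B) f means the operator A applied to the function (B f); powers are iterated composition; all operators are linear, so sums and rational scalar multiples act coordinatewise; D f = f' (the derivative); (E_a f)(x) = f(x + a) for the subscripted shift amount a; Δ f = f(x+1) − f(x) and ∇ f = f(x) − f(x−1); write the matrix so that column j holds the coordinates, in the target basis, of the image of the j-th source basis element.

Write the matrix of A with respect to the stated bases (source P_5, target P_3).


the matrix is [[0, 0, 4, 9, 450, 1675]; [0, 0, 0, 12, 36, 2250]; [0, 0, 0, 0, 24, 90]; [0, 0, 0, 0, 0, 40]] (rows listed top to bottom)

image of 1: 0
image of x: 0
image of x^2: 4
image of x^3: 12x + 9
image of x^4: 24x^2 + 36x + 450
image of x^5: 40x^3 + 90x^2 + 2250x + 1675
each image's coordinates form column j of the matrix


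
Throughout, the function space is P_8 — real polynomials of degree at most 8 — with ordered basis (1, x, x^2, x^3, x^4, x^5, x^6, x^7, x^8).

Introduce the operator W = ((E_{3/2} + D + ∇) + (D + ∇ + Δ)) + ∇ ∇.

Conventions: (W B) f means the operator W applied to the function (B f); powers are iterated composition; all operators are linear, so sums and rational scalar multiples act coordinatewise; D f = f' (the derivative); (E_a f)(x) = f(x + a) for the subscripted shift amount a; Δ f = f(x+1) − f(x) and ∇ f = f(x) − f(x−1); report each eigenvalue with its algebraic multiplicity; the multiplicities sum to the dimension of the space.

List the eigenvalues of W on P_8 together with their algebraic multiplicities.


image of 1: 1
image of x: x + 13/2
image of x^2: x^2 + 13x + 13/4
image of x^3: x^3 + (39/2)x^2 + (39/4)x + 3/8
image of x^4: x^4 + 26x^3 + (39/2)x^2 + (3/2)x + 289/16
image of x^5: x^5 + (65/2)x^4 + (65/2)x^3 + (15/4)x^2 + (1445/16)x - 621/32
image of x^6: x^6 + 39x^5 + (195/4)x^4 + (15/2)x^3 + (4335/16)x^2 - (1863/16)x + 4633/64
image of x^7: x^7 + (91/2)x^6 + (273/4)x^5 + (105/8)x^4 + (10115/16)x^3 - (13041/32)x^2 + (32431/64)x - 13557/128
image of x^8: x^8 + 52x^7 + 91x^6 + 21x^5 + (10115/8)x^4 - (4347/4)x^3 + (32431/16)x^2 - (13557/16)x + 71329/256
the matrix is upper triangular; its diagonal is (1, 1, 1, 1, 1, 1, 1, 1, 1)
for a triangular matrix the eigenvalues are the diagonal entries, with algebraic multiplicity their repetition count

λ = 1 (multiplicity 9)


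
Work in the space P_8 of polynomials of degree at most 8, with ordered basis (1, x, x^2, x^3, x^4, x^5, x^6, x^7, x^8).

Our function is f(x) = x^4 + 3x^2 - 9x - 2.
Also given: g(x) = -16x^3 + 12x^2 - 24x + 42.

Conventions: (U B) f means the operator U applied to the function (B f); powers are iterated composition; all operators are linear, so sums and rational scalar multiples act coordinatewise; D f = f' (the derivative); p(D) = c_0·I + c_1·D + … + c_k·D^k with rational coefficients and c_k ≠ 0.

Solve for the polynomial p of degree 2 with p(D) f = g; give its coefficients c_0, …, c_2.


D^0 f = x^4 + 3x^2 - 9x - 2
D^1 f = 4x^3 + 6x - 9
D^2 f = 12x^2 + 6
matching coefficients of g against c_0 f + c_1 Df + … from the top degree down determines the c_i
solution: c_0 = 0, c_1 = -4, c_2 = 1

c_0 = 0, c_1 = -4, c_2 = 1


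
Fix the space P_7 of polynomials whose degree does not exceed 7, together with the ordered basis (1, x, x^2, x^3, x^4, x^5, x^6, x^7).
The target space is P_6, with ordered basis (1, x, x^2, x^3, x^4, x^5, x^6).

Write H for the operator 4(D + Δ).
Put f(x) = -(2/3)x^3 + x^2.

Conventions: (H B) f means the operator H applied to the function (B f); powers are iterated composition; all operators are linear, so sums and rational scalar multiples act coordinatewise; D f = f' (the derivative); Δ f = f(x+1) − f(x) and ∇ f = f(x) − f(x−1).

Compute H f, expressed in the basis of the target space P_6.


the result is g(x) = -16x^2 + 8x + 4/3

D f = -2x^2 + 2x
Δ f = -2x^2 + 1/3
(D + Δ) f = -4x^2 + 2x + 1/3
(4(D + Δ)) f = -16x^2 + 8x + 4/3


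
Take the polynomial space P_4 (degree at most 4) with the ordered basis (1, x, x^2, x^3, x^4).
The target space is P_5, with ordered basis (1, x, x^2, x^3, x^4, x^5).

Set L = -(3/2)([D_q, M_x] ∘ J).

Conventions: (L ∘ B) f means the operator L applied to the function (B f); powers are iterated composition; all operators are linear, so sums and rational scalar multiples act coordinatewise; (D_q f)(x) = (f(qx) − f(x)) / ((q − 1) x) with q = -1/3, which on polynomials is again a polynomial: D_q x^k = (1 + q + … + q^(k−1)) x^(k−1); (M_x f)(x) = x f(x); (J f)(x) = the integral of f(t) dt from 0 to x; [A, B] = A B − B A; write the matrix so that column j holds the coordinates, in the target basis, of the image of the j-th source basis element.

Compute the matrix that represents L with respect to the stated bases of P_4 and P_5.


image of 1: (1/2)x
image of x: -(1/12)x^2
image of x^2: (1/54)x^3
image of x^3: -(1/216)x^4
image of x^4: (1/810)x^5
each image's coordinates form column j of the matrix

the matrix is [[0, 0, 0, 0, 0]; [1/2, 0, 0, 0, 0]; [0, -1/12, 0, 0, 0]; [0, 0, 1/54, 0, 0]; [0, 0, 0, -1/216, 0]; [0, 0, 0, 0, 1/810]] (rows listed top to bottom)


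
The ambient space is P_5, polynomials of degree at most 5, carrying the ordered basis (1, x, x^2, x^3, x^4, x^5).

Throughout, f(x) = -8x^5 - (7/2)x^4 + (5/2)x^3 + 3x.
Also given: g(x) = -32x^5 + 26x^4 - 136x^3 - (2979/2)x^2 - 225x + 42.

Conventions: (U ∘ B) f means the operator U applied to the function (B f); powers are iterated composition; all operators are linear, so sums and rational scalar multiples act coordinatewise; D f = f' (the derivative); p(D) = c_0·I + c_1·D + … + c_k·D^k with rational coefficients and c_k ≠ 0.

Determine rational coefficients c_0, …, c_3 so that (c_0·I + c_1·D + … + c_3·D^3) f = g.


D^0 f = -8x^5 - (7/2)x^4 + (5/2)x^3 + 3x
D^1 f = -40x^4 - 14x^3 + (15/2)x^2 + 3
D^2 f = -160x^3 - 42x^2 + 15x
D^3 f = -480x^2 - 84x + 15
matching coefficients of g against c_0 f + c_1 Df + … from the top degree down determines the c_i
solution: c_0 = 4, c_1 = -1, c_2 = 1, c_3 = 3

c_0 = 4, c_1 = -1, c_2 = 1, c_3 = 3


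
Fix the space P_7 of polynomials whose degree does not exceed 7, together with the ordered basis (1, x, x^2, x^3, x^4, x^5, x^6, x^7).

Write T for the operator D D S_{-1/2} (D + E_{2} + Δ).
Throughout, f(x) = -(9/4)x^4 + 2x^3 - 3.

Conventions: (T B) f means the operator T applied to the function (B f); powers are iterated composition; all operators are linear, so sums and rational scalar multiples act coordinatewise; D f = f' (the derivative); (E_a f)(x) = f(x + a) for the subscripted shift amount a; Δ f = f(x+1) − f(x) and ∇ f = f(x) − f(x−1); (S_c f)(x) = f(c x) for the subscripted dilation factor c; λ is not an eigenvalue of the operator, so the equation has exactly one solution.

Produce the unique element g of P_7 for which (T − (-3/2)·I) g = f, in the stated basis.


g(x) = -(3/2)x^4 + (4/3)x^3 + (3/4)x^2 - (34/3)x + 89/12

write g with unknown coordinates in the stated basis and equate coefficients in (T − (-3/2)·I) g = f
solving from the highest basis element down gives g = -(3/2)x^4 + (4/3)x^3 + (3/4)x^2 - (34/3)x + 89/12
check: T g = -(9/8)x^2 + 17x - 113/8
so T g − (-3/2)·g = -(9/4)x^4 + 2x^3 - 3 = f ✓


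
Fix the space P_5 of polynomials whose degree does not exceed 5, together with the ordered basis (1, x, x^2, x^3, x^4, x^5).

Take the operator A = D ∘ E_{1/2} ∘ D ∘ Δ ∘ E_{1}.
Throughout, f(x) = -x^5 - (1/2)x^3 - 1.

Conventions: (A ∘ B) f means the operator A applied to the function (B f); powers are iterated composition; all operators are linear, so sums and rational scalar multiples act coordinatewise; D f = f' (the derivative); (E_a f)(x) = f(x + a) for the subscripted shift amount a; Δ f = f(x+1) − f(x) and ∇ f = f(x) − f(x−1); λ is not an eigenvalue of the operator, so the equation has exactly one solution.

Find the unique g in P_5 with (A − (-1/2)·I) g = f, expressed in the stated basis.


the image equals g(x) = -2x^5 - x^3 + 240x^2 + 960x + 990

write g with unknown coordinates in the stated basis and equate coefficients in (A − (-1/2)·I) g = f
solving from the highest basis element down gives g = -2x^5 - x^3 + 240x^2 + 960x + 990
check: A g = -120x^2 - 480x - 496
so A g − (-1/2)·g = -x^5 - (1/2)x^3 - 1 = f ✓


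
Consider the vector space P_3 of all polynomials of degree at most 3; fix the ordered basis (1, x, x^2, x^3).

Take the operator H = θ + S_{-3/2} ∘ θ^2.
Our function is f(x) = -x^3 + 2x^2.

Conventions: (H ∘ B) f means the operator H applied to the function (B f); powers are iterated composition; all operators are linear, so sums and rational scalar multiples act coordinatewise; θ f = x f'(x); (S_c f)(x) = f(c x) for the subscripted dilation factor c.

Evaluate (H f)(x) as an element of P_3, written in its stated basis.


the image equals g(x) = (219/8)x^3 + 22x^2

θ f = -3x^3 + 4x^2
θ f = -3x^3 + 4x^2
θ θ f = -9x^3 + 8x^2
S_{-3/2} θ^2 f = (243/8)x^3 + 18x^2
(θ + S_{-3/2} ∘ θ^2) f = (219/8)x^3 + 22x^2


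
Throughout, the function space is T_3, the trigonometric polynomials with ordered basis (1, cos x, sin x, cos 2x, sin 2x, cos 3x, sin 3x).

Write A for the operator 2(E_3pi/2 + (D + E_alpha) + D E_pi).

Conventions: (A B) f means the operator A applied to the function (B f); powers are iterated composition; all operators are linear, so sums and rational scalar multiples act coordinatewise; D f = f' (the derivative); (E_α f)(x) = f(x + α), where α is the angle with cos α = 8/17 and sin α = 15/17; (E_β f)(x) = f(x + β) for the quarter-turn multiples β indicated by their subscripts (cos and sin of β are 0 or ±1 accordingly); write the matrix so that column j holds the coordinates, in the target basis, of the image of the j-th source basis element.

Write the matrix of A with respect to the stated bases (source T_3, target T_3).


image of 1: 4
image of cos x: (16/17)cos x + (4/17)sin x
image of sin x: -(4/17)cos x + (16/17)sin x
image of cos 2x: -(900/289)cos 2x - (2792/289)sin 2x
image of sin 2x: (2792/289)cos 2x - (900/289)sin 2x
image of cos 3x: -(9776/4913)cos 3x - (8836/4913)sin 3x
image of sin 3x: (8836/4913)cos 3x - (9776/4913)sin 3x
each image's coordinates form column j of the matrix

the matrix is [[4, 0, 0, 0, 0, 0, 0]; [0, 16/17, -4/17, 0, 0, 0, 0]; [0, 4/17, 16/17, 0, 0, 0, 0]; [0, 0, 0, -900/289, 2792/289, 0, 0]; [0, 0, 0, -2792/289, -900/289, 0, 0]; [0, 0, 0, 0, 0, -9776/4913, 8836/4913]; [0, 0, 0, 0, 0, -8836/4913, -9776/4913]] (rows listed top to bottom)


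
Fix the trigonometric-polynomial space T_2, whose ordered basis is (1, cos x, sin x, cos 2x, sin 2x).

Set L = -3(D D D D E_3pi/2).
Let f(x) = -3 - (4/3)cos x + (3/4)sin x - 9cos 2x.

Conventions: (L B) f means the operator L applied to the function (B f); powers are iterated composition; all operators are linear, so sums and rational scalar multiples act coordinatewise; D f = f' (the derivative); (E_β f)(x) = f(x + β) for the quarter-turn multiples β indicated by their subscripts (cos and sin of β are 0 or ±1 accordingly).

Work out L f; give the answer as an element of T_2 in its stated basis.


the result is g(x) = (9/4)cos x + 4sin x - 432cos 2x

E_3pi/2 f = -3 - (3/4)cos x - (4/3)sin x + 9cos 2x
D E_3pi/2 f = -(4/3)cos x + (3/4)sin x - 18sin 2x
D (D E_3pi/2) f = (3/4)cos x + (4/3)sin x - 36cos 2x
D D (D E_3pi/2) f = (4/3)cos x - (3/4)sin x + 72sin 2x
D (D D) (D E_3pi/2) f = -(3/4)cos x - (4/3)sin x + 144cos 2x
(-3(D D D D E_3pi/2)) f = (9/4)cos x + 4sin x - 432cos 2x


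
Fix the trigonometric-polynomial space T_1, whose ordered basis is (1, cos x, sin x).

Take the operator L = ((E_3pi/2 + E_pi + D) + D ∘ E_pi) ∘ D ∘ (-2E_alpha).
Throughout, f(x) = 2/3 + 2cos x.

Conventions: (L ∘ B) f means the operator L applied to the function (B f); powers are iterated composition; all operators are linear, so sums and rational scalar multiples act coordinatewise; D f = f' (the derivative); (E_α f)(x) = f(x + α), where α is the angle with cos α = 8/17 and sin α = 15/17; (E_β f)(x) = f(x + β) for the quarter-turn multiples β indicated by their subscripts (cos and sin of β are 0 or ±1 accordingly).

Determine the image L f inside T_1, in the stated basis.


E_alpha f = 2/3 + (16/17)cos x - (30/17)sin x
(-2E_alpha) f = -4/3 - (32/17)cos x + (60/17)sin x
D (-2E_alpha) f = (60/17)cos x + (32/17)sin x
E_3pi/2 (D ∘ (-2E_alpha)) f = -(32/17)cos x + (60/17)sin x
E_pi (D ∘ (-2E_alpha)) f = -(60/17)cos x - (32/17)sin x
D (D ∘ (-2E_alpha)) f = (32/17)cos x - (60/17)sin x
(E_3pi/2 + E_pi + D) (D ∘ (-2E_alpha)) f = -(60/17)cos x - (32/17)sin x
E_pi (D ∘ (-2E_alpha)) f = -(60/17)cos x - (32/17)sin x
D E_pi (D ∘ (-2E_alpha)) f = -(32/17)cos x + (60/17)sin x
((E_3pi/2 + E_pi + D) + D ∘ E_pi) (D ∘ (-2E_alpha)) f = -(92/17)cos x + (28/17)sin x

the result is g(x) = -(92/17)cos x + (28/17)sin x


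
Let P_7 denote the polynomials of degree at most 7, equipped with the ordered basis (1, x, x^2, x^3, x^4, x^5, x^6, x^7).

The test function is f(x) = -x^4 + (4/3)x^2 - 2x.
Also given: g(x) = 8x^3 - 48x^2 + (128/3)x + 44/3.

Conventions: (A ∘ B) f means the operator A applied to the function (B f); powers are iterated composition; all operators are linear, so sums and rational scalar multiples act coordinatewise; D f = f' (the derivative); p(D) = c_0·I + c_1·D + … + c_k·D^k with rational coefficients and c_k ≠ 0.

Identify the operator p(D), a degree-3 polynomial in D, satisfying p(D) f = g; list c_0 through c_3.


D^0 f = -x^4 + (4/3)x^2 - 2x
D^1 f = -4x^3 + (8/3)x - 2
D^2 f = -12x^2 + 8/3
D^3 f = -24x
matching coefficients of g against c_0 f + c_1 Df + … from the top degree down determines the c_i
solution: c_0 = 0, c_1 = -2, c_2 = 4, c_3 = -2

c_0 = 0, c_1 = -2, c_2 = 4, c_3 = -2


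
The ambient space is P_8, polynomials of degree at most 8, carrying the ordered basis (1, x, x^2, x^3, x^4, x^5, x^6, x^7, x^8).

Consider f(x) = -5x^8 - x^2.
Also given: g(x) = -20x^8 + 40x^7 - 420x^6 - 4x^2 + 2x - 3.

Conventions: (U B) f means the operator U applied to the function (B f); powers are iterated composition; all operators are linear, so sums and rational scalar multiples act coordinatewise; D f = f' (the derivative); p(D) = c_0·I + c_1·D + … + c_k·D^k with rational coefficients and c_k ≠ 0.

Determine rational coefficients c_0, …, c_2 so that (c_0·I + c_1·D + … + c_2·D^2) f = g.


D^0 f = -5x^8 - x^2
D^1 f = -40x^7 - 2x
D^2 f = -280x^6 - 2
matching coefficients of g against c_0 f + c_1 Df + … from the top degree down determines the c_i
solution: c_0 = 4, c_1 = -1, c_2 = 3/2

c_0 = 4, c_1 = -1, c_2 = 3/2


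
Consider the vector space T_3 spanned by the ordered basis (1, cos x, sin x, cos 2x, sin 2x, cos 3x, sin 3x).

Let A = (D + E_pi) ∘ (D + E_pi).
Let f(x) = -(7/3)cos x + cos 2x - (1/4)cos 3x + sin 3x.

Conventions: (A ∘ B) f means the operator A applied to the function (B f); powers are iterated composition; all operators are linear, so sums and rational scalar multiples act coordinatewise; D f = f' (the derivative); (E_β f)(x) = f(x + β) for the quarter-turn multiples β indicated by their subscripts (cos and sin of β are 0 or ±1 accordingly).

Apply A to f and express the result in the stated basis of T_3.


g(x) = -(14/3)sin x - 3cos 2x - 4sin 2x - 4cos 3x - (19/2)sin 3x

D f = (7/3)sin x - 2sin 2x + 3cos 3x + (3/4)sin 3x
E_pi f = (7/3)cos x + cos 2x + (1/4)cos 3x - sin 3x
(D + E_pi) f = (7/3)cos x + (7/3)sin x + cos 2x - 2sin 2x + (13/4)cos 3x - (1/4)sin 3x
D (D + E_pi) f = (7/3)cos x - (7/3)sin x - 4cos 2x - 2sin 2x - (3/4)cos 3x - (39/4)sin 3x
E_pi (D + E_pi) f = -(7/3)cos x - (7/3)sin x + cos 2x - 2sin 2x - (13/4)cos 3x + (1/4)sin 3x
(D + E_pi) (D + E_pi) f = -(14/3)sin x - 3cos 2x - 4sin 2x - 4cos 3x - (19/2)sin 3x


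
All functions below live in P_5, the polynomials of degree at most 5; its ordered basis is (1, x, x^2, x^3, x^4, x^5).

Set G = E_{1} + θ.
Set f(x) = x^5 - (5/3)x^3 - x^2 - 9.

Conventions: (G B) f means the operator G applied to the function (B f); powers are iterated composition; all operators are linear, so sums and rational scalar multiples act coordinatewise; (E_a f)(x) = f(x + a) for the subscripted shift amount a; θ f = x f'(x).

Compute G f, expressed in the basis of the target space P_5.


E_{1} f = x^5 + 5x^4 + (25/3)x^3 + 4x^2 - 2x - 32/3
θ f = 5x^5 - 5x^3 - 2x^2
(E_{1} + θ) f = 6x^5 + 5x^4 + (10/3)x^3 + 2x^2 - 2x - 32/3

the result is g(x) = 6x^5 + 5x^4 + (10/3)x^3 + 2x^2 - 2x - 32/3


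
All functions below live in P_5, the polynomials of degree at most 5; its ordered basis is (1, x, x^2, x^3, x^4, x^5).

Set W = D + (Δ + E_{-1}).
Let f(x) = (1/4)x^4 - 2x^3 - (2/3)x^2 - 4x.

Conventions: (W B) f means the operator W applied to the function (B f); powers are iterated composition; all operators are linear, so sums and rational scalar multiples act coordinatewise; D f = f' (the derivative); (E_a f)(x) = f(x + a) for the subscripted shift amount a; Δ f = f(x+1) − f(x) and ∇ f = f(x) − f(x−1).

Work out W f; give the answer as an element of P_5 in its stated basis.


the result is g(x) = (1/4)x^4 - x^3 - (11/3)x^2 - (52/3)x - 29/6

D f = x^3 - 6x^2 - (4/3)x - 4
Δ f = x^3 - (9/2)x^2 - (19/3)x - 77/12
E_{-1} f = (1/4)x^4 - 3x^3 + (41/6)x^2 - (29/3)x + 67/12
(Δ + E_{-1}) f = (1/4)x^4 - 2x^3 + (7/3)x^2 - 16x - 5/6
(D + (Δ + E_{-1})) f = (1/4)x^4 - x^3 - (11/3)x^2 - (52/3)x - 29/6


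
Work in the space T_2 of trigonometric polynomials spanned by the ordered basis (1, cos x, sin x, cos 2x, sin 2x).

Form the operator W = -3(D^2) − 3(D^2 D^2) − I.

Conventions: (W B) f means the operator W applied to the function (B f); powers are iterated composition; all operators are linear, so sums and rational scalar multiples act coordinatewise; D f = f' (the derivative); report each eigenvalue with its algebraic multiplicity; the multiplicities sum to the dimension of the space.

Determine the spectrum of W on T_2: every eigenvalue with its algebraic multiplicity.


λ = -37 (multiplicity 2), λ = -1 (multiplicity 3)

image of 1: -1
image of cos x: -cos x
image of sin x: -sin x
image of cos 2x: -37cos 2x
image of sin 2x: -37sin 2x
the matrix is diagonal; its diagonal is (-1, -1, -1, -37, -37)
for a triangular matrix the eigenvalues are the diagonal entries, with algebraic multiplicity their repetition count


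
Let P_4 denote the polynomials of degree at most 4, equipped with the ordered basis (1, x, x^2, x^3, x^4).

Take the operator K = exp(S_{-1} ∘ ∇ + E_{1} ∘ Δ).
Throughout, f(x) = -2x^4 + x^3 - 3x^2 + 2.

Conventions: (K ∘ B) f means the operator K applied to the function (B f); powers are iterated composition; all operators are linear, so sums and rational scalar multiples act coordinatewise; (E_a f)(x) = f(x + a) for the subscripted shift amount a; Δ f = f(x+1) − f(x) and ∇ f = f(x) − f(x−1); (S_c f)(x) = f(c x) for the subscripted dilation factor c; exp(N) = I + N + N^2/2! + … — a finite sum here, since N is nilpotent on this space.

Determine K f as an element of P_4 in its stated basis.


g(x) = -2x^4 + x^3 - 21x^2 - 36x - 78

order-1 term: -18x^2 - 36x - 26
order-2 term: -54
the series for exp(S_{-1} ∘ ∇ + E_{1} ∘ Δ) f terminates at order 2
exp(S_{-1} ∘ ∇ + E_{1} ∘ Δ) f = -2x^4 + x^3 - 21x^2 - 36x - 78
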